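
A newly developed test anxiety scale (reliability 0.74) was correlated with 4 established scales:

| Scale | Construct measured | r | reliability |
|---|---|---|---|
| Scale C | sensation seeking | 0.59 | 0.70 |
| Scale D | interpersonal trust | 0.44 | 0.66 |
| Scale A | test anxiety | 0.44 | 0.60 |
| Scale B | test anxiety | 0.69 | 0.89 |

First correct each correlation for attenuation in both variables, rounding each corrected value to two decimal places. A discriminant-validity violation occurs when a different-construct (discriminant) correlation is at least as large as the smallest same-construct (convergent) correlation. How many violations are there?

1

Disattenuated r (r / √(r_scale · r_new)):
  Scale C (disc): 0.59 / √(0.70·0.74) = 0.82
  Scale D (disc): 0.44 / √(0.66·0.74) = 0.63
  Scale A (conv): 0.44 / √(0.60·0.74) = 0.66
  Scale B (conv): 0.69 / √(0.89·0.74) = 0.85
Smallest convergent = 0.66. Discriminant values: 0.82, 0.63; count ≥ 0.66 → 1.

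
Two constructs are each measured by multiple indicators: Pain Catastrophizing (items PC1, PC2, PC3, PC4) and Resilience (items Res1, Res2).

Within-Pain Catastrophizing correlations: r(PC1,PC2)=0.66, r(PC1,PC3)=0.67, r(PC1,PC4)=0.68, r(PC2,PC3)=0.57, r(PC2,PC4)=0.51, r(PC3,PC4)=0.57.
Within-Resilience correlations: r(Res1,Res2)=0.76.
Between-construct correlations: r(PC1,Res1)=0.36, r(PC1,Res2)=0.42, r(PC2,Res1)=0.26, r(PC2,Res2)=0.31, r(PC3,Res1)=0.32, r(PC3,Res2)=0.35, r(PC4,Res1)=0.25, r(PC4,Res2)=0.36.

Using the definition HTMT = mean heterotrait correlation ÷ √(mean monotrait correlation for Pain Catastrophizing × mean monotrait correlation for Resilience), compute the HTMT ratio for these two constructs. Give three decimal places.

Mean between = 2.63/8 = 0.3288.
Mean within-PC = 3.66/6 = 0.6100; mean within-Res = 0.76/1 = 0.7600.
Geometric mean = √(0.6100 × 0.7600) = 0.6809.
HTMT = 0.3288 / 0.6809 = 0.483.

0.483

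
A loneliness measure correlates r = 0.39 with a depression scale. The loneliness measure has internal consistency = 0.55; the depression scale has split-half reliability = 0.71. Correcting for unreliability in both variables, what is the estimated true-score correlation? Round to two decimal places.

r_true = r_obs / √(r_xx · r_yy) = 0.39 / √(0.55 × 0.71) = 0.39 / √0.3905 = 0.39 / 0.6249 ≈ 0.62.

0.62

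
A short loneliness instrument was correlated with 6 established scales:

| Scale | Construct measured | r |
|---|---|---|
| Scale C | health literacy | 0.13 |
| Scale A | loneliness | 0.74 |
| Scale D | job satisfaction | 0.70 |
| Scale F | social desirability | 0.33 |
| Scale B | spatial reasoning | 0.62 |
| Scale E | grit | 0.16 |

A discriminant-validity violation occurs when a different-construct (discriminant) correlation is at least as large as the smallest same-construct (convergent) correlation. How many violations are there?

0

Convergent (same construct = loneliness): Scale A.
Smallest convergent = 0.74. Discriminant values: 0.13, 0.70, 0.33, 0.62, 0.16; count ≥ 0.74 → 0.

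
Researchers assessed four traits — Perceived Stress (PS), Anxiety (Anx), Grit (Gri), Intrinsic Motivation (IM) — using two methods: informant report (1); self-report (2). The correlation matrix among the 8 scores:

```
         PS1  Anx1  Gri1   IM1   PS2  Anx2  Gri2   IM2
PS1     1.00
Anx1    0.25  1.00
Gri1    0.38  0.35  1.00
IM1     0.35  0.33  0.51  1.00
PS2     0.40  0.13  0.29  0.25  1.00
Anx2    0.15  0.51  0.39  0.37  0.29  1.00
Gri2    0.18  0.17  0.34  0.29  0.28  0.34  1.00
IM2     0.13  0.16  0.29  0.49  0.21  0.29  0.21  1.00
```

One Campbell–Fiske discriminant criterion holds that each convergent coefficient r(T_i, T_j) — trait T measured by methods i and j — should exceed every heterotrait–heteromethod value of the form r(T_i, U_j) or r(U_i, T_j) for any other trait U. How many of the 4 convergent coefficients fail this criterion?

Convergent coefficients and their comparison sets:
PS (methods 1·2): 0.40 vs {0.15, 0.13, 0.18, 0.29, 0.13, 0.25} → pass.
Anx (methods 1·2): 0.51 vs {0.13, 0.15, 0.17, 0.39, 0.16, 0.37} → pass.
Gri (methods 1·2): 0.34 vs {0.29, 0.18, 0.39, 0.17, 0.29, 0.29} → fail.
IM (methods 1·2): 0.49 vs {0.25, 0.13, 0.37, 0.16, 0.29, 0.29} → pass.
1 of 4 fail.

1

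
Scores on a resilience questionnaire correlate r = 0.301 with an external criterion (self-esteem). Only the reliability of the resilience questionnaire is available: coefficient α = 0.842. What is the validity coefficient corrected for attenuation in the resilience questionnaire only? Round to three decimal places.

Single correction: r_c = r_obs / √r_xx = 0.301 / √0.842 = 0.301 / 0.9176 ≈ 0.328.

0.328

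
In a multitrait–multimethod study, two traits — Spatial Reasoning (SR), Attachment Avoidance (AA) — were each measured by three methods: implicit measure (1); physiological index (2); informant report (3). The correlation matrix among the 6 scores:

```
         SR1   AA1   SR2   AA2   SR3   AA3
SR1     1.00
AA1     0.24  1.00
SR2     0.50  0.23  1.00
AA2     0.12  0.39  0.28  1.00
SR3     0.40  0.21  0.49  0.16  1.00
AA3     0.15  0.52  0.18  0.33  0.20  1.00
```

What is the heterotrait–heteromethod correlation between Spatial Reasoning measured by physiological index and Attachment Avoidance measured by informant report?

0.18

Different traits and methods: r(SR2, AA3) = 0.18.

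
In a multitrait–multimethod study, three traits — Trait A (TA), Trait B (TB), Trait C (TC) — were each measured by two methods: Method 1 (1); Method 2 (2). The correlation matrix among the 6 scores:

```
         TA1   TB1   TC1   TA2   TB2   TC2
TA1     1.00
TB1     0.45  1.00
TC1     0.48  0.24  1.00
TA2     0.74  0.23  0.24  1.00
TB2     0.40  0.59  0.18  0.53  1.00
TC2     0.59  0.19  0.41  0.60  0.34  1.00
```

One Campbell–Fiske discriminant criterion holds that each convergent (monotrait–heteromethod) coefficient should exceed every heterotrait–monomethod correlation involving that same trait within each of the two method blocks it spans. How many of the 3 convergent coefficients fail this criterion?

Convergent coefficients and their comparison sets:
TA (methods 1·2): 0.74 vs {0.45, 0.53, 0.48, 0.60} → pass.
TB (methods 1·2): 0.59 vs {0.45, 0.53, 0.24, 0.34} → pass.
TC (methods 1·2): 0.41 vs {0.48, 0.60, 0.24, 0.34} → fail.
1 of 3 fail.

1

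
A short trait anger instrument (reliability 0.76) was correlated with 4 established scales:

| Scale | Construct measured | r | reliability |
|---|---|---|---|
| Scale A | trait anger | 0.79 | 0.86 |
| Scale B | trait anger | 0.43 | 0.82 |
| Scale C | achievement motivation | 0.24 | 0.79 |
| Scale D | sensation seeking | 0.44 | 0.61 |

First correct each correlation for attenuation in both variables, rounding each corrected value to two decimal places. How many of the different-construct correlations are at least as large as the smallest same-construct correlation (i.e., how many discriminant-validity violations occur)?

1

Disattenuated r (r / √(r_scale · r_new)):
  Scale A (conv): 0.79 / √(0.86·0.76) = 0.98
  Scale B (conv): 0.43 / √(0.82·0.76) = 0.54
  Scale C (disc): 0.24 / √(0.79·0.76) = 0.31
  Scale D (disc): 0.44 / √(0.61·0.76) = 0.65
Smallest convergent = 0.54. Discriminant values: 0.31, 0.65; count ≥ 0.54 → 1.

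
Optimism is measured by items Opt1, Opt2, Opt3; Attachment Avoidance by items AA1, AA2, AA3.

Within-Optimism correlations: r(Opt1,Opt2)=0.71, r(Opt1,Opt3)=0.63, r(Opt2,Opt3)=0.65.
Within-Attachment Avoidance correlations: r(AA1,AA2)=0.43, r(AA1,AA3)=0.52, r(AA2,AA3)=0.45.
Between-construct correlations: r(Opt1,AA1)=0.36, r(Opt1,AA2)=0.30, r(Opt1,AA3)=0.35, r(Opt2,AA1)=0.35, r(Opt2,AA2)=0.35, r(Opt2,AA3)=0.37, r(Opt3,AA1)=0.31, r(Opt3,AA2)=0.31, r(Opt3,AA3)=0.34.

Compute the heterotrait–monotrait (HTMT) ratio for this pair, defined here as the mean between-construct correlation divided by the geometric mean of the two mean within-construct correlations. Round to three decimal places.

Between-construct mean = 3.04/9 = 0.3378.
Mean within-Opt = 1.99/3 = 0.6633; mean within-AA = 1.40/3 = 0.4667.
Geometric mean = √(0.6633 × 0.4667) = 0.5564.
HTMT = 0.3378 / 0.5564 = 0.607.

0.607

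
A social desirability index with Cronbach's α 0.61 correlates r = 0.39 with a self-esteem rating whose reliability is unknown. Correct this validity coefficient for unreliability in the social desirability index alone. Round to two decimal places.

Single correction: r_c = r_obs / √r_xx = 0.39 / √0.61 = 0.39 / 0.7810 ≈ 0.50.

0.50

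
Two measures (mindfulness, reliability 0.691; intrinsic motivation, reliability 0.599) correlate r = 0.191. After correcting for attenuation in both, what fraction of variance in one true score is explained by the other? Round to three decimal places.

0.088

Disattenuated r = 0.191 / √(0.691 × 0.599) = 0.191 / 0.6434 = 0.2969.
Shared true-score variance = 0.2969² = 0.0881 ≈ 0.088.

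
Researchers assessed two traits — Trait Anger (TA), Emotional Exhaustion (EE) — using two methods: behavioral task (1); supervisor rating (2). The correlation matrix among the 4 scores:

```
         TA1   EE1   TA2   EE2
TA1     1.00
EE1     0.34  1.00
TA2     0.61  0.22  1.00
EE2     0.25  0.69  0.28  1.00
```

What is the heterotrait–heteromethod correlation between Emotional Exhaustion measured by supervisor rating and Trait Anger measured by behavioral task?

0.25

Different traits and methods: r(EE2, TA1) = 0.25.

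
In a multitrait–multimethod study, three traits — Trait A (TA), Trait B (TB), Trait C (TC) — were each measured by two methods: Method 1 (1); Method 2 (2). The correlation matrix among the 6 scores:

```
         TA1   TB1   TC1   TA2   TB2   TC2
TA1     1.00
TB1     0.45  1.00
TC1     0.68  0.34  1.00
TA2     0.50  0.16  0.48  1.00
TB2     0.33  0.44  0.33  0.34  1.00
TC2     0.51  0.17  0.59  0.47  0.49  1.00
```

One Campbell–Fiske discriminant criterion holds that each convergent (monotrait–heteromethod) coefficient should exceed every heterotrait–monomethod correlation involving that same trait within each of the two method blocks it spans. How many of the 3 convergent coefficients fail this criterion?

Checking each validity diagonal entry against its comparison values:
TA (methods 1·2): 0.50 vs {0.45, 0.34, 0.68, 0.47} → fail.
TB (methods 1·2): 0.44 vs {0.45, 0.34, 0.34, 0.49} → fail.
TC (methods 1·2): 0.59 vs {0.68, 0.47, 0.34, 0.49} → fail.
3 of 3 fail.

3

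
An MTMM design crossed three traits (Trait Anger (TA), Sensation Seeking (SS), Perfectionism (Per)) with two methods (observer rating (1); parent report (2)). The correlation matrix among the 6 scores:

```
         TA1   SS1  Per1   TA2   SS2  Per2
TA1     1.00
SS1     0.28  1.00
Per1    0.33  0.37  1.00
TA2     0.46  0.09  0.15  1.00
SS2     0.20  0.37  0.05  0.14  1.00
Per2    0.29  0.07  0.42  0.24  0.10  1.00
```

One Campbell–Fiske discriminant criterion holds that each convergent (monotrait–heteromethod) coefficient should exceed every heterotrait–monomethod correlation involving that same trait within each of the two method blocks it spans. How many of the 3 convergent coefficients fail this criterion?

Each convergent coefficient versus the relevant comparison correlations:
TA (methods 1·2): 0.46 vs {0.28, 0.14, 0.33, 0.24} → pass.
SS (methods 1·2): 0.37 vs {0.28, 0.14, 0.37, 0.10} → fail.
Per (methods 1·2): 0.42 vs {0.33, 0.24, 0.37, 0.10} → pass.
1 of 3 fail.

1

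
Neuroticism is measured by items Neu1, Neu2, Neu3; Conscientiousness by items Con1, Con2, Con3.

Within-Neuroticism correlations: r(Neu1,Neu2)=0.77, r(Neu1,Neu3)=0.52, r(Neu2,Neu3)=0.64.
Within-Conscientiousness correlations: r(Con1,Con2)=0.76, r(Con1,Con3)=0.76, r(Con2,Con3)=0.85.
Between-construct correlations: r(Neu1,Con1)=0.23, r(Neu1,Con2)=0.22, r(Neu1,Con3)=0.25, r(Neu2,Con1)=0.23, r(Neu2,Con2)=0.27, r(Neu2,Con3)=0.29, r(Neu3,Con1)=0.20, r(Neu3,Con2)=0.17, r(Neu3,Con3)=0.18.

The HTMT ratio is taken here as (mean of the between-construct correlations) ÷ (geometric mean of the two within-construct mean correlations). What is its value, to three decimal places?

Mean heterotrait r = 2.04/9 = 0.2267.
Mean within-Neu = 1.93/3 = 0.6433; mean within-Con = 2.37/3 = 0.7900.
Geometric mean = √(0.6433 × 0.7900) = 0.7129.
HTMT = 0.2267 / 0.7129 = 0.318.

0.318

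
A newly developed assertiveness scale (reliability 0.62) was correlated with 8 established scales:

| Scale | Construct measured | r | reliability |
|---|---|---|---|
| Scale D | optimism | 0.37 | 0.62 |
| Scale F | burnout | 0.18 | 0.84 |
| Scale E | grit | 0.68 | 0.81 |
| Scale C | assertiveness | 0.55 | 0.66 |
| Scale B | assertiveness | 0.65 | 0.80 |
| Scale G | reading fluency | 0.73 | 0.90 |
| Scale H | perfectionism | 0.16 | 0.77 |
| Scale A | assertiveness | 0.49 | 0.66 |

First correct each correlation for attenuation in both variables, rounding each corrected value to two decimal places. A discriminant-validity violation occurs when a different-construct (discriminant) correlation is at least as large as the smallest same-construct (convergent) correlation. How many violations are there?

Disattenuated r (r / √(r_scale · r_new)):
  Scale D (disc): 0.37 / √(0.62·0.62) = 0.60
  Scale F (disc): 0.18 / √(0.84·0.62) = 0.25
  Scale E (disc): 0.68 / √(0.81·0.62) = 0.96
  Scale C (conv): 0.55 / √(0.66·0.62) = 0.86
  Scale B (conv): 0.65 / √(0.80·0.62) = 0.92
  Scale G (disc): 0.73 / √(0.90·0.62) = 0.98
  Scale H (disc): 0.16 / √(0.77·0.62) = 0.23
  Scale A (conv): 0.49 / √(0.66·0.62) = 0.77
Smallest convergent = 0.77. Discriminant values: 0.60, 0.25, 0.96, 0.98, 0.23; count ≥ 0.77 → 2.

2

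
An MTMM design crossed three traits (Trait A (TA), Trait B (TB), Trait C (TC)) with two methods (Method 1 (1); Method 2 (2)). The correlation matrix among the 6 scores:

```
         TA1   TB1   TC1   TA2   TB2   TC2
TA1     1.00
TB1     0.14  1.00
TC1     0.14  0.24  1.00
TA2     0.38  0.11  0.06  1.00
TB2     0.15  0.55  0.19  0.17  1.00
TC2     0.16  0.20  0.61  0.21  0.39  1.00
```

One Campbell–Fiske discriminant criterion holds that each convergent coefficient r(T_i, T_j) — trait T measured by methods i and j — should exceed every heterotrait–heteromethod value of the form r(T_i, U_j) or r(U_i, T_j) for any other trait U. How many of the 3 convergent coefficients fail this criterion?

0

Convergent coefficients and their comparison sets:
TA (methods 1·2): 0.38 vs {0.15, 0.11, 0.16, 0.06} → pass.
TB (methods 1·2): 0.55 vs {0.11, 0.15, 0.20, 0.19} → pass.
TC (methods 1·2): 0.61 vs {0.06, 0.16, 0.19, 0.20} → pass.
0 of 3 fail.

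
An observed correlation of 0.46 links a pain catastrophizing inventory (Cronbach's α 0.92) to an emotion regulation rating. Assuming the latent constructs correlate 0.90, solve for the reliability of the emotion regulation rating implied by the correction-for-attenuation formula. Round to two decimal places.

r_true = r_obs / √(r_xx · r_yy) ⇒ 0.90 = 0.46 / √(0.92 · r_yy).
√(0.92 · r_yy) = 0.46 / 0.90 = 0.5111; 0.92 · r_yy = 0.2612; r_yy = 0.2612 / 0.92 ≈ 0.28.

0.28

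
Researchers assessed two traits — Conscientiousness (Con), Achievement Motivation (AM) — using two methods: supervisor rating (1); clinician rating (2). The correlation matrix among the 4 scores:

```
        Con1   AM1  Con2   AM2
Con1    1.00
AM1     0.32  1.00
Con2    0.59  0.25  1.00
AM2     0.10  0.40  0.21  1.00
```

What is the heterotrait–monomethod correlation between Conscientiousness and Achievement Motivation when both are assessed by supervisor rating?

Different traits, same method: r(Con1, AM1) = 0.32.

0.32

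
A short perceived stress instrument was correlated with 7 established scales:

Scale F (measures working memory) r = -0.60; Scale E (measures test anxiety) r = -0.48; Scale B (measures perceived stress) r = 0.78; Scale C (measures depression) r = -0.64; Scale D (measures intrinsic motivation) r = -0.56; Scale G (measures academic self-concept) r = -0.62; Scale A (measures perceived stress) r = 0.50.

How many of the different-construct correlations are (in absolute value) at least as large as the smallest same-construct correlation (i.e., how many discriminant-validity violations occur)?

Convergent (same construct = perceived stress): Scale B, Scale A.
Smallest convergent = 0.50. Discriminant |r|: 0.60, 0.48, 0.64, 0.56, 0.62; count ≥ 0.50 → 4.

4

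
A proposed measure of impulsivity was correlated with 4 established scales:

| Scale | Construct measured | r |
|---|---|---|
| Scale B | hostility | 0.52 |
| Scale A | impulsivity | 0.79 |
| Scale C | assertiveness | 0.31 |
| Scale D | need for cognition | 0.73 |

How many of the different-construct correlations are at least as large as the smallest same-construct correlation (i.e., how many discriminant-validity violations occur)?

0

Convergent (same construct = impulsivity): Scale A.
Smallest convergent = 0.79. Discriminant values: 0.52, 0.31, 0.73; count ≥ 0.79 → 0.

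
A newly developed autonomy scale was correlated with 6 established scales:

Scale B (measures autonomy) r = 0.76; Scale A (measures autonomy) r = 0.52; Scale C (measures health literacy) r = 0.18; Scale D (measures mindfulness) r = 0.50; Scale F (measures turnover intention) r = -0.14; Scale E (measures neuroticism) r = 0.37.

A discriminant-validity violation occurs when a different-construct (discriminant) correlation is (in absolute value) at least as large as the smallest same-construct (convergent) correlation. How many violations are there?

Convergent (same construct = autonomy): Scale B, Scale A.
Smallest convergent = 0.52. Discriminant |r|: 0.18, 0.50, 0.14, 0.37; count ≥ 0.52 → 0.

0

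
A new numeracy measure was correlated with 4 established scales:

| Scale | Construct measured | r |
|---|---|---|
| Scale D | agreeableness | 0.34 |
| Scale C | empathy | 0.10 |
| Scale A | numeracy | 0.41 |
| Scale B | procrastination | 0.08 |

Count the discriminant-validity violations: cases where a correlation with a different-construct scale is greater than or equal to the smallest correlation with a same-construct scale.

Convergent (same construct = numeracy): Scale A.
Smallest convergent = 0.41. Discriminant values: 0.34, 0.10, 0.08; count ≥ 0.41 → 0.

0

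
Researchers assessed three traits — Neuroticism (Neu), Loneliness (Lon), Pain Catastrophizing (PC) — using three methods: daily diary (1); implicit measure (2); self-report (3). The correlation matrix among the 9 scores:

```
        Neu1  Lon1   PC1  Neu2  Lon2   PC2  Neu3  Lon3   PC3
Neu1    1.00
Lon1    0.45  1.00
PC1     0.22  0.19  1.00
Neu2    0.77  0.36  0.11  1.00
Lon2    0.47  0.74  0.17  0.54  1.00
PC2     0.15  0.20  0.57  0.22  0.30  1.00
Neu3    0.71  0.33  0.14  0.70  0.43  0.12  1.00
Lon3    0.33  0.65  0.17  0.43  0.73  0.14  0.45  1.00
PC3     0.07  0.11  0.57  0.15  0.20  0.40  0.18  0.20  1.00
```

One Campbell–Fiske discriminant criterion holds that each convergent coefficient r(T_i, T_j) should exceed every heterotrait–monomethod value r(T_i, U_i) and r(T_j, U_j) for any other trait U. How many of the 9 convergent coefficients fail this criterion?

Convergent coefficients and their comparison sets:
Neu (methods 1·2): 0.77 vs {0.45, 0.54, 0.22, 0.22} → pass.
Neu (methods 1·3): 0.71 vs {0.45, 0.45, 0.22, 0.18} → pass.
Neu (methods 2·3): 0.70 vs {0.54, 0.45, 0.22, 0.18} → pass.
Lon (methods 1·2): 0.74 vs {0.45, 0.54, 0.19, 0.30} → pass.
Lon (methods 1·3): 0.65 vs {0.45, 0.45, 0.19, 0.20} → pass.
Lon (methods 2·3): 0.73 vs {0.54, 0.45, 0.30, 0.20} → pass.
PC (methods 1·2): 0.57 vs {0.22, 0.22, 0.19, 0.30} → pass.
PC (methods 1·3): 0.57 vs {0.22, 0.18, 0.19, 0.20} → pass.
PC (methods 2·3): 0.40 vs {0.22, 0.18, 0.30, 0.20} → pass.
0 of 9 fail.

0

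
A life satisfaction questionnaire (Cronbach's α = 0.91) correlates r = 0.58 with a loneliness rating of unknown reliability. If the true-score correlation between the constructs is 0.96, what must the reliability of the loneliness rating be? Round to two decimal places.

0.40

r_true = r_obs / √(r_xx · r_yy) ⇒ 0.96 = 0.58 / √(0.91 · r_yy).
√(0.91 · r_yy) = 0.58 / 0.96 = 0.6042; 0.91 · r_yy = 0.3651; r_yy = 0.3651 / 0.91 ≈ 0.40.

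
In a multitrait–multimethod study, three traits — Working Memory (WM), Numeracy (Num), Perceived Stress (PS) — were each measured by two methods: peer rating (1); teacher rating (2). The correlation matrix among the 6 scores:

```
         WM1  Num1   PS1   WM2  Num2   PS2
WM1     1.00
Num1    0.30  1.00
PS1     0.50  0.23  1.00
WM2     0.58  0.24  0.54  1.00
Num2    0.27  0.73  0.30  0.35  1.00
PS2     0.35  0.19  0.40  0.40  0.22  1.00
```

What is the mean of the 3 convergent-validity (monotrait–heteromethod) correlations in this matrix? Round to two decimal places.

0.57

Convergent values: 0.58, 0.73, 0.40; mean = 1.71/3 = 0.57.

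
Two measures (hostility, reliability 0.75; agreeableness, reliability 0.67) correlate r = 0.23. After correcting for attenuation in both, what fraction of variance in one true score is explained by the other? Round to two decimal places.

Disattenuated r = 0.23 / √(0.75 × 0.67) = 0.23 / 0.7089 = 0.3244.
Shared true-score variance = 0.3244² = 0.1052 ≈ 0.11.

0.11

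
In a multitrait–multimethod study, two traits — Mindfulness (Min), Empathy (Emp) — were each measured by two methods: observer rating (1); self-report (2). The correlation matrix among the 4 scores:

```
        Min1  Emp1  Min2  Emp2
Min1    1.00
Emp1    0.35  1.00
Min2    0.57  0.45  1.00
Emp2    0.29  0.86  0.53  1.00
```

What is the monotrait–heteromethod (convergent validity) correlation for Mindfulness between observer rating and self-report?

0.57

Same trait (Min), different methods: r(Min1, Min2) = 0.57.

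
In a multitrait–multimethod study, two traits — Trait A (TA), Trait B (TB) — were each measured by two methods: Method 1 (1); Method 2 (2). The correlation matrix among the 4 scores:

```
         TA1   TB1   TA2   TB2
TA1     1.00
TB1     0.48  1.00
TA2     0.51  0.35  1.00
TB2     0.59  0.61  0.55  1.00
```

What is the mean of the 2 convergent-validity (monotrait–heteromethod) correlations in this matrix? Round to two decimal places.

Convergent values: 0.51, 0.61; mean = 1.12/2 = 0.56.

0.56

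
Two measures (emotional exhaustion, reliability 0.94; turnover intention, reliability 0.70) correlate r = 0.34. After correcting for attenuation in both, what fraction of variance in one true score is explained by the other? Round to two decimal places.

Disattenuated r = 0.34 / √(0.94 × 0.70) = 0.34 / 0.8112 = 0.4191.
Shared true-score variance = 0.4191² = 0.1756 ≈ 0.18.

0.18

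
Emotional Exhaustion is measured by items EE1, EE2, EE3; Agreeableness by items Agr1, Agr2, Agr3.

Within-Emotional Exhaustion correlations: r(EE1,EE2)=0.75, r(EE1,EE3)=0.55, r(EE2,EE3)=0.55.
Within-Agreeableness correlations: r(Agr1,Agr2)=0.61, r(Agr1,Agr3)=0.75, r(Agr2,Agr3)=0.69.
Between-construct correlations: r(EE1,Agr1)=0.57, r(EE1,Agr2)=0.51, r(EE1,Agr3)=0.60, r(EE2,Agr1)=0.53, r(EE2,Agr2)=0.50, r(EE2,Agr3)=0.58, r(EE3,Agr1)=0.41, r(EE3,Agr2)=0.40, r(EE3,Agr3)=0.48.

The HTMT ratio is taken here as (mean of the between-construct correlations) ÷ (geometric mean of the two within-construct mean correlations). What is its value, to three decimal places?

0.784

Mean between = 4.58/9 = 0.5089.
Mean within-EE = 1.85/3 = 0.6167; mean within-Agr = 2.05/3 = 0.6833.
Geometric mean = √(0.6167 × 0.6833) = 0.6491.
HTMT = 0.5089 / 0.6491 = 0.784.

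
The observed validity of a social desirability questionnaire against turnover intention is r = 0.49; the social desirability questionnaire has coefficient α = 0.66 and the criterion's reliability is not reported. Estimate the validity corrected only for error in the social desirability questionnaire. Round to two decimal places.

Single correction: r_c = r_obs / √r_xx = 0.49 / √0.66 = 0.49 / 0.8124 ≈ 0.60.

0.60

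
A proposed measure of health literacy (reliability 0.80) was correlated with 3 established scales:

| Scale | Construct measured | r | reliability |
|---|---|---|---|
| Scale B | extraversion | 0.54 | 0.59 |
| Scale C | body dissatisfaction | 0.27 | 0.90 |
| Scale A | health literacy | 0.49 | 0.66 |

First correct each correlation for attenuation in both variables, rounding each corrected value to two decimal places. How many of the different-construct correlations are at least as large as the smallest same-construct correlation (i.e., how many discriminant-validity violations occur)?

1

Disattenuated r (r / √(r_scale · r_new)):
  Scale B (disc): 0.54 / √(0.59·0.80) = 0.79
  Scale C (disc): 0.27 / √(0.90·0.80) = 0.32
  Scale A (conv): 0.49 / √(0.66·0.80) = 0.67
Smallest convergent = 0.67. Discriminant values: 0.79, 0.32; count ≥ 0.67 → 1.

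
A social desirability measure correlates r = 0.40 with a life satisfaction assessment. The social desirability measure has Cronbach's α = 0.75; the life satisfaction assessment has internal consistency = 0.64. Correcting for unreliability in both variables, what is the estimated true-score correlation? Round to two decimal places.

r_true = r_obs / √(r_xx · r_yy) = 0.40 / √(0.75 × 0.64) = 0.40 / √0.4800 = 0.40 / 0.6928 ≈ 0.58.

0.58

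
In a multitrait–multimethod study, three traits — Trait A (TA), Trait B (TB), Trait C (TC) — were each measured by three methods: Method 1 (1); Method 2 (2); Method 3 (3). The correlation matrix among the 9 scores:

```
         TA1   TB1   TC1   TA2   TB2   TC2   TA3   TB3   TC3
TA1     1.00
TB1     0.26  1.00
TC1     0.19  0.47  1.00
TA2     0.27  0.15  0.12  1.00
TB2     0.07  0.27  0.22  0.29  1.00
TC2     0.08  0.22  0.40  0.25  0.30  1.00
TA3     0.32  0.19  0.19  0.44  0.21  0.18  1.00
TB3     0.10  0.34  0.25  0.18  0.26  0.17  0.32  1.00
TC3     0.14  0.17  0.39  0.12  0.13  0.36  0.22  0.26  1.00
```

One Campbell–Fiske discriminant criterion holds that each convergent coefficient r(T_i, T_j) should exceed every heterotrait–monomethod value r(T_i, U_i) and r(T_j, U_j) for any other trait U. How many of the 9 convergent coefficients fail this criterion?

7

Each convergent coefficient versus the relevant comparison correlations:
TA (methods 1·2): 0.27 vs {0.26, 0.29, 0.19, 0.25} → fail.
TA (methods 1·3): 0.32 vs {0.26, 0.32, 0.19, 0.22} → fail.
TA (methods 2·3): 0.44 vs {0.29, 0.32, 0.25, 0.22} → pass.
TB (methods 1·2): 0.27 vs {0.26, 0.29, 0.47, 0.30} → fail.
TB (methods 1·3): 0.34 vs {0.26, 0.32, 0.47, 0.26} → fail.
TB (methods 2·3): 0.26 vs {0.29, 0.32, 0.30, 0.26} → fail.
TC (methods 1·2): 0.40 vs {0.19, 0.25, 0.47, 0.30} → fail.
TC (methods 1·3): 0.39 vs {0.19, 0.22, 0.47, 0.26} → fail.
TC (methods 2·3): 0.36 vs {0.25, 0.22, 0.30, 0.26} → pass.
7 of 9 fail.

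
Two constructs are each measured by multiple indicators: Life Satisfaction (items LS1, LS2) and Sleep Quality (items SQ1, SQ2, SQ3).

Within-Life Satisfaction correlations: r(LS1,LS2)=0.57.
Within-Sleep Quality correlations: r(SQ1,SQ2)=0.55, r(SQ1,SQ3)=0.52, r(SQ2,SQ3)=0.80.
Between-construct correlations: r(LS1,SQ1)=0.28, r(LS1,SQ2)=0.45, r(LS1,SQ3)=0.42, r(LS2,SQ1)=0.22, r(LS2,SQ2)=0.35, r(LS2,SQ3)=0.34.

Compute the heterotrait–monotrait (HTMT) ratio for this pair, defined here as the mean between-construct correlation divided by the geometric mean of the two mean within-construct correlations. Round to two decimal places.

0.58

Mean heterotrait r = 2.06/6 = 0.3433.
Mean within-LS = 0.57/1 = 0.5700; mean within-SQ = 1.87/3 = 0.6233.
Geometric mean = √(0.5700 × 0.6233) = 0.5961.
HTMT = 0.3433 / 0.5961 = 0.58.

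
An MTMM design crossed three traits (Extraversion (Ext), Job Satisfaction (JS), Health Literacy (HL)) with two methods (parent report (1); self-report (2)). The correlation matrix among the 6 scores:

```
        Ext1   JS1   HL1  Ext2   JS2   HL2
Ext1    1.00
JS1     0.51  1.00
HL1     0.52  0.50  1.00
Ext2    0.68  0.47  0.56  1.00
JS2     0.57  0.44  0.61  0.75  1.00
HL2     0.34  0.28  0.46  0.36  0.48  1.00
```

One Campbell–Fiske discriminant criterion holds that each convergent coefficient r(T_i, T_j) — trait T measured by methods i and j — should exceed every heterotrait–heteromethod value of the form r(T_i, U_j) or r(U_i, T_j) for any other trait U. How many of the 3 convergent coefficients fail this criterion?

2

Checking each validity diagonal entry against its comparison values:
Ext (methods 1·2): 0.68 vs {0.57, 0.47, 0.34, 0.56} → pass.
JS (methods 1·2): 0.44 vs {0.47, 0.57, 0.28, 0.61} → fail.
HL (methods 1·2): 0.46 vs {0.56, 0.34, 0.61, 0.28} → fail.
2 of 3 fail.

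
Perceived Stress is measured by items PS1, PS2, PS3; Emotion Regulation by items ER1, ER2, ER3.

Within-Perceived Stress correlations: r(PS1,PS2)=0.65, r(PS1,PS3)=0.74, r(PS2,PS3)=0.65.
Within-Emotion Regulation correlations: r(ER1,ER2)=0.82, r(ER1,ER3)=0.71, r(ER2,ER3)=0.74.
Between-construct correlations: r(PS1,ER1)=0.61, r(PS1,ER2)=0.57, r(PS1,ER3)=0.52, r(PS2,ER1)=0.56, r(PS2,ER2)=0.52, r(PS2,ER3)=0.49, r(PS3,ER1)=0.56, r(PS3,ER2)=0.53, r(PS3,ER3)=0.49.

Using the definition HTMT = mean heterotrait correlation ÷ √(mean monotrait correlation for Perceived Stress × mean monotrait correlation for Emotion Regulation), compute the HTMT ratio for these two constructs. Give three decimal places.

Mean between = 4.85/9 = 0.5389.
Mean within-PS = 2.04/3 = 0.6800; mean within-ER = 2.27/3 = 0.7567.
Geometric mean = √(0.6800 × 0.7567) = 0.7173.
HTMT = 0.5389 / 0.7173 = 0.751.

0.751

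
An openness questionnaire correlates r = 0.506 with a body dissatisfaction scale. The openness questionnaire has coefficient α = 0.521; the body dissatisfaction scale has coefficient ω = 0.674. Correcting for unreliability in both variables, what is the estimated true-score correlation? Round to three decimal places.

0.854

r_true = r_obs / √(r_xx · r_yy) = 0.506 / √(0.521 × 0.674) = 0.506 / √0.351154 = 0.506 / 0.5926 ≈ 0.854.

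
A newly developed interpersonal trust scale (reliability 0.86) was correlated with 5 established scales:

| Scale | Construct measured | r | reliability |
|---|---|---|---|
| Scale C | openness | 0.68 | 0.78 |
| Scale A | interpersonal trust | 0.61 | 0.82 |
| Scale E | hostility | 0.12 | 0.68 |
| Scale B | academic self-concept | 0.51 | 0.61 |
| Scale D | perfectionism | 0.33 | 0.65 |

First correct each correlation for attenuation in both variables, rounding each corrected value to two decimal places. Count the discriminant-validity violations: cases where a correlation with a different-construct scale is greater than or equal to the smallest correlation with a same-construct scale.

1

Disattenuated r (r / √(r_scale · r_new)):
  Scale C (disc): 0.68 / √(0.78·0.86) = 0.83
  Scale A (conv): 0.61 / √(0.82·0.86) = 0.73
  Scale E (disc): 0.12 / √(0.68·0.86) = 0.16
  Scale B (disc): 0.51 / √(0.61·0.86) = 0.70
  Scale D (disc): 0.33 / √(0.65·0.86) = 0.44
Smallest convergent = 0.73. Discriminant values: 0.83, 0.16, 0.70, 0.44; count ≥ 0.73 → 1.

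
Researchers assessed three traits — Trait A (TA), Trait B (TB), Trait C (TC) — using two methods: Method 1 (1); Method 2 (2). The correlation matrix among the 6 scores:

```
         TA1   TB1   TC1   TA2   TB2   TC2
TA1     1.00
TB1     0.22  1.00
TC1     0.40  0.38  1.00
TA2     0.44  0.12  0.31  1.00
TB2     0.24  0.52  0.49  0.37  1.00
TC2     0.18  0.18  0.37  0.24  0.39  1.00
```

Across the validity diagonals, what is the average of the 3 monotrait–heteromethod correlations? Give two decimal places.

0.44

Convergent values: 0.44, 0.52, 0.37; mean = 1.33/3 = 0.44.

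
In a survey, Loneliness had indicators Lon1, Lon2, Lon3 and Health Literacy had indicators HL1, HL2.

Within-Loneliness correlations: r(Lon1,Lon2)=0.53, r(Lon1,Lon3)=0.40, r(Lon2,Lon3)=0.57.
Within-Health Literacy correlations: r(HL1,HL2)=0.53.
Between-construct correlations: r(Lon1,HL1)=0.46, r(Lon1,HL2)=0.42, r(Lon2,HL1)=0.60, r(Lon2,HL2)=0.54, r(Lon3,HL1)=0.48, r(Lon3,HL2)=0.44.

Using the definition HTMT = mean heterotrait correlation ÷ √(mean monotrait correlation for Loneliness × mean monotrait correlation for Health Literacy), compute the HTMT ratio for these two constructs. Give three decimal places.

0.952

Mean heterotrait r = 2.94/6 = 0.4900.
Mean within-Lon = 1.50/3 = 0.5000; mean within-HL = 0.53/1 = 0.5300.
Geometric mean = √(0.5000 × 0.5300) = 0.5148.
HTMT = 0.4900 / 0.5148 = 0.952.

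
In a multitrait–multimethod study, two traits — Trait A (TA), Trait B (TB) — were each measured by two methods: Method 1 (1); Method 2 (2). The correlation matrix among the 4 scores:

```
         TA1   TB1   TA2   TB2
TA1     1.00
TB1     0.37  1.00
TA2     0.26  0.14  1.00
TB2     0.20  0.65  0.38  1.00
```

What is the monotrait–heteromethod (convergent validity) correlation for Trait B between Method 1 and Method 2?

Same trait (TB), different methods: r(TB1, TB2) = 0.65.

0.65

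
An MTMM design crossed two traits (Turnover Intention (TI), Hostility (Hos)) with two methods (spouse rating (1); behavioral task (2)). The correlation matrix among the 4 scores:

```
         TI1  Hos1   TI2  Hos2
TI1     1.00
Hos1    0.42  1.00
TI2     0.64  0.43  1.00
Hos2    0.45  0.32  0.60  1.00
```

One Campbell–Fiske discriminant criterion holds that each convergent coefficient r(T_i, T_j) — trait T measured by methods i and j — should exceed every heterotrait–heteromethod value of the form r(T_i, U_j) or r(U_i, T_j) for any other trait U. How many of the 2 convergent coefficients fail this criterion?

1

Convergent coefficients and their comparison sets:
TI (methods 1·2): 0.64 vs {0.45, 0.43} → pass.
Hos (methods 1·2): 0.32 vs {0.43, 0.45} → fail.
1 of 2 fail.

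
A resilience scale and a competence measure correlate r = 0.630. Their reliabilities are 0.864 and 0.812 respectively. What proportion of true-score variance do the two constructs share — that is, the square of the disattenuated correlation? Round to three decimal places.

0.566

Disattenuated r = 0.630 / √(0.864 × 0.812) = 0.630 / 0.8376 = 0.7521.
Shared true-score variance = 0.7521² = 0.5657 ≈ 0.566.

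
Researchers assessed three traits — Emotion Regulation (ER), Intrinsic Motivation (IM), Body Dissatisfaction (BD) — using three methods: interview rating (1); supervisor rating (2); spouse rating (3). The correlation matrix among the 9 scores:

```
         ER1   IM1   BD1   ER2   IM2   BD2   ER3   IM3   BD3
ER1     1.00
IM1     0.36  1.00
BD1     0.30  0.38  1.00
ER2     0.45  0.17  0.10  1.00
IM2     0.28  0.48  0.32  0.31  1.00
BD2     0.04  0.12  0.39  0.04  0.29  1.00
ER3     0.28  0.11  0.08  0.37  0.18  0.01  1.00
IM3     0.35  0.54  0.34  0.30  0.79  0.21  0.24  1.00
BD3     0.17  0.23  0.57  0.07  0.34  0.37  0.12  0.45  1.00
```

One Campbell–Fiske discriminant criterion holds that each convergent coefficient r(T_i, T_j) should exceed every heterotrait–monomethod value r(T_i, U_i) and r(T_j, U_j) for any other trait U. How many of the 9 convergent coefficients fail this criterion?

Checking each validity diagonal entry against its comparison values:
ER (methods 1·2): 0.45 vs {0.36, 0.31, 0.30, 0.04} → pass.
ER (methods 1·3): 0.28 vs {0.36, 0.24, 0.30, 0.12} → fail.
ER (methods 2·3): 0.37 vs {0.31, 0.24, 0.04, 0.12} → pass.
IM (methods 1·2): 0.48 vs {0.36, 0.31, 0.38, 0.29} → pass.
IM (methods 1·3): 0.54 vs {0.36, 0.24, 0.38, 0.45} → pass.
IM (methods 2·3): 0.79 vs {0.31, 0.24, 0.29, 0.45} → pass.
BD (methods 1·2): 0.39 vs {0.30, 0.04, 0.38, 0.29} → pass.
BD (methods 1·3): 0.57 vs {0.30, 0.12, 0.38, 0.45} → pass.
BD (methods 2·3): 0.37 vs {0.04, 0.12, 0.29, 0.45} → fail.
2 of 9 fail.

2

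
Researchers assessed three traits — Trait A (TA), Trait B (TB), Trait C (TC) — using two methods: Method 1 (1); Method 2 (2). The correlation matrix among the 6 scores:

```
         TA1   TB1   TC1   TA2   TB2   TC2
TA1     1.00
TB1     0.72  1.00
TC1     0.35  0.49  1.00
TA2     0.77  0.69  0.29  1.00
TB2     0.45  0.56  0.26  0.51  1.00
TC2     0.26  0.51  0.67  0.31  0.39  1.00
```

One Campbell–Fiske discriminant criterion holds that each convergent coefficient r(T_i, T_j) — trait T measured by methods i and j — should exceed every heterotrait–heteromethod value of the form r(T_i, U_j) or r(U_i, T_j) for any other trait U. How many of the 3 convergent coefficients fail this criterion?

Convergent coefficients and their comparison sets:
TA (methods 1·2): 0.77 vs {0.45, 0.69, 0.26, 0.29} → pass.
TB (methods 1·2): 0.56 vs {0.69, 0.45, 0.51, 0.26} → fail.
TC (methods 1·2): 0.67 vs {0.29, 0.26, 0.26, 0.51} → pass.
1 of 3 fail.

1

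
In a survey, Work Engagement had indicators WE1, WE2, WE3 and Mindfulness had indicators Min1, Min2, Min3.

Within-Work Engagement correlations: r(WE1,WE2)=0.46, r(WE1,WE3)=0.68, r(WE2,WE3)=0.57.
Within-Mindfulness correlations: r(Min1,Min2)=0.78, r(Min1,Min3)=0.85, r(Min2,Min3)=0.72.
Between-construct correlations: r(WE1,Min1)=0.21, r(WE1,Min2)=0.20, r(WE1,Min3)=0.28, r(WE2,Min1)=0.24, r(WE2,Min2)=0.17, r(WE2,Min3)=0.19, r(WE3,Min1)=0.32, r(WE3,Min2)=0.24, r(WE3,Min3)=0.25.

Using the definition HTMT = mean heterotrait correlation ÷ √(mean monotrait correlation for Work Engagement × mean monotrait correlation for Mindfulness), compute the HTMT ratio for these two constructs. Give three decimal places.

Between-construct mean = 2.10/9 = 0.2333.
Mean within-WE = 1.71/3 = 0.5700; mean within-Min = 2.35/3 = 0.7833.
Geometric mean = √(0.5700 × 0.7833) = 0.6682.
HTMT = 0.2333 / 0.6682 = 0.349.

0.349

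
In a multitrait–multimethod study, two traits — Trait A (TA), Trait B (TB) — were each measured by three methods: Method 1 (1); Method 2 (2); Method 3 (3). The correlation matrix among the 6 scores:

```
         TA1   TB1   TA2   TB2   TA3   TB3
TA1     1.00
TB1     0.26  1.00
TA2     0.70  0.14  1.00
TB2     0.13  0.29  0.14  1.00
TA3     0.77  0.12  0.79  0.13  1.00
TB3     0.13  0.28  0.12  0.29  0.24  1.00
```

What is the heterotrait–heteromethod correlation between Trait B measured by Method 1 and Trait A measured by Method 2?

0.14

Different traits and methods: r(TB1, TA2) = 0.14.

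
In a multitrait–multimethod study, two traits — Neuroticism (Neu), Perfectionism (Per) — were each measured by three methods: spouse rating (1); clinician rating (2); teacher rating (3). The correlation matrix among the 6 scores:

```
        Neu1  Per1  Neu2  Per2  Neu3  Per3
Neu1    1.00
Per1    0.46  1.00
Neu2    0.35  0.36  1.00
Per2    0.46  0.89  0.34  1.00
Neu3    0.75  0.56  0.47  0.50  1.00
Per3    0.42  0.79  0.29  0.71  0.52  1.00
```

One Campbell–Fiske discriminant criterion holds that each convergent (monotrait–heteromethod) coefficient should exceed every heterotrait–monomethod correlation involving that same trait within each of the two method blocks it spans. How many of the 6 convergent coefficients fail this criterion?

2

Each convergent coefficient versus the relevant comparison correlations:
Neu (methods 1·2): 0.35 vs {0.46, 0.34} → fail.
Neu (methods 1·3): 0.75 vs {0.46, 0.52} → pass.
Neu (methods 2·3): 0.47 vs {0.34, 0.52} → fail.
Per (methods 1·2): 0.89 vs {0.46, 0.34} → pass.
Per (methods 1·3): 0.79 vs {0.46, 0.52} → pass.
Per (methods 2·3): 0.71 vs {0.34, 0.52} → pass.
2 of 6 fail.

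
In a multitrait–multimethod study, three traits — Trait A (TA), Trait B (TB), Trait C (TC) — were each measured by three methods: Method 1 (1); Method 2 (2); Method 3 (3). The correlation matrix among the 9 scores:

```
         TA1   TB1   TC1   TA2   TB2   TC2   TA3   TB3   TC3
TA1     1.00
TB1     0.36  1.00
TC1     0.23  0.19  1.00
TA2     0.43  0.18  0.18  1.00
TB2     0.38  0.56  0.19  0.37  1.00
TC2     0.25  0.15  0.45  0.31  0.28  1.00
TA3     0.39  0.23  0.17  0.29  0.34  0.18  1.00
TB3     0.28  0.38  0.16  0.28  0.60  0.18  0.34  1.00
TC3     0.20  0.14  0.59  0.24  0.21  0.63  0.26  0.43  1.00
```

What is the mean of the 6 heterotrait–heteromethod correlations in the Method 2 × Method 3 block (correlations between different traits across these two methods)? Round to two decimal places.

HTHM values (method 2 × method 3): 0.28, 0.24, 0.34, 0.21, 0.18, 0.18; mean = 1.43/6 = 0.24.

0.24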